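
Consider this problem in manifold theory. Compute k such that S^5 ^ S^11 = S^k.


S^m ^ S^n = S^{m+n}.
k = 5 + 11 = 16

16


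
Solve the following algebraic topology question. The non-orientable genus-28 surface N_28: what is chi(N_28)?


For a non-orientable closed surface with k crosscaps: chi = 2 - k.
Here k = 28.
chi = 2 - 28 = -26

-26


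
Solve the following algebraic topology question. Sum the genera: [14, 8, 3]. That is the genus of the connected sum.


Genus is additive under connected sum of orientable surfaces.
g = 14 + 8 + 3 = 25

25


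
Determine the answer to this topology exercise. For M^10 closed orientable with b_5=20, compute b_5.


Poincare duality for closed orientable n-manifolds: b_k = b_{n-k}.
Here n = 10, so b_5 = b_5 = 20

20


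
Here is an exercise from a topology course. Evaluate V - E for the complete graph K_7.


K_7: V = 7, E = C(7,2) = 21.
chi = V - E = 7 - 21 = -14

-14


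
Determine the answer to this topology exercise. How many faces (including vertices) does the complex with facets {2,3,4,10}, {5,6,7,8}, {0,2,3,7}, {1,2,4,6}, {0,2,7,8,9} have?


Each maximal simplex on m vertices has 2^m - 1 nonempty faces.
Take the union (dedupe shared faces).
Total distinct faces = 74

74


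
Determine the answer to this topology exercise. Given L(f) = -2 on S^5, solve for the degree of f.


L(f) = 1 + (-1)^5 deg(f) on S^5.
-2 = 1 + (-1)^5 * deg(f)
(-1)^5 * deg(f) = -3
deg(f) = 3

3


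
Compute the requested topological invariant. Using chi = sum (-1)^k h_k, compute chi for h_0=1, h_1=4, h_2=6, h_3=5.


Handles of index k contribute (-1)^k to chi (same as CW cells).
chi = (1) + (-4) + (6) + (-5) = -2

-2


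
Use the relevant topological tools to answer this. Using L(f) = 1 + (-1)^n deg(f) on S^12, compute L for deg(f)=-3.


On S^12: L(f) = tr(f_0*) + (-1)^12 tr(f_12*) = 1 + (-1)^12 * deg(f).
L(f) = 1 + (-1)^12 * -3 = 1 + -3 = -2

-2


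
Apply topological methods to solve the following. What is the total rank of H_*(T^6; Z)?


b_k(T^6) = C(6,k), so the sum over k is sum_k C(6,k) = 2^6.
Total = 2^6 = 64

64


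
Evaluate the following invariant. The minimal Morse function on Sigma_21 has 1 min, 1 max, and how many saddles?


A perfect Morse function has m_k = b_k.
For Sigma_21: b_0=1, b_1=2g=42, b_2=1.
Saddles m_1 = 2g = 42

42


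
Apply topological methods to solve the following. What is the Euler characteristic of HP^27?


HP^27 has one cell in each dimension 0, 4, ..., 4*27 (27+1 cells, all even-dim).
chi = 27 + 1 = 28

28


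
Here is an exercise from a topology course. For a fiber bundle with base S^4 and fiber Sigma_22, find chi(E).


chi(S^4) = 2 (n even), chi(Sigma_22) = 2 - 2*22 = -42.
chi(E) = 2 * (-42) = -84

-84


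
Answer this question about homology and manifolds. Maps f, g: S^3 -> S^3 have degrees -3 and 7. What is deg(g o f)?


Degree is multiplicative under composition: deg(g o f) = deg(g) * deg(f).
= 7 * -3 = -21

-21


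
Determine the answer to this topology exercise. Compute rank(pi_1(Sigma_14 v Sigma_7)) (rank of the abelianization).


For a wedge: H_1(A v B) = H_1(A) + H_1(B).
b_1(Sigma_14) = 28, b_1(Sigma_7) = 14.
b_1 = 28 + 14 = 42

42


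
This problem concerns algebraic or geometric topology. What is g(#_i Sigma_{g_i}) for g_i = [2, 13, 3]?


Genus is additive under connected sum of orientable surfaces.
g = 2 + 13 + 3 = 18

18


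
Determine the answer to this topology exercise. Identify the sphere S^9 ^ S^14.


S^m ^ S^n = S^{m+n}.
k = 9 + 14 = 23

23


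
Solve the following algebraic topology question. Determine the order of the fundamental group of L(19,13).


pi_1(L(p,q)) = Z/pZ for any q coprime to p.
|pi_1(L(19,13))| = 19

19


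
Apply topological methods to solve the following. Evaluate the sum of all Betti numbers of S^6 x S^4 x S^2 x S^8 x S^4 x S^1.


Total Betti number is multiplicative under products.
Each S^d (d>=1) has total Betti number 2.
There are 6 sphere factors.
Total = 2^6 = 64

64


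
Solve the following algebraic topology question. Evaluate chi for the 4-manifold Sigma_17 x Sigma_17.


chi(Sigma_17) = 2 - 2*17 = -32
chi(Sigma_17) = 2 - 2*17 = -32
chi(product) = (-32) * (-32) = 1024

1024


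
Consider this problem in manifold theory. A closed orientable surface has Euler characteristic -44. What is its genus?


chi = 2 - 2g for closed orientable surfaces.
-44 = 2 - 2g
2g = 2 - (-44) = 46
g = 23

23


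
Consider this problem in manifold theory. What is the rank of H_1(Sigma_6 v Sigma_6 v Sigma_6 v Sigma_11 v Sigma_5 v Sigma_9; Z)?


For a wedge X v Y: reduced H_k(X v Y) = H_k(X) + H_k(Y).
Each Sigma_g contributes b_1 = 2g.
b_1 = 12 + 12 + 12 + 22 + 10 + 18 = 86

86


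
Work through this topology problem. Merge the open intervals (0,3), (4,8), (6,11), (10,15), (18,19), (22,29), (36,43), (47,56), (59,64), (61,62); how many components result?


Sort and merge overlapping open intervals.
Merged: (0,3), (4,15), (18,19), (22,29), (36,43), (47,56), (59,64).
Number of components = 7

7


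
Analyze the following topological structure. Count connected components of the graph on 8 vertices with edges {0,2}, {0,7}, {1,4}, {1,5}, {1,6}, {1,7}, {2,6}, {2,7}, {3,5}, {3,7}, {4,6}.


Run DFS/union-find over 8 vertices.
V = 8, E = 11.
Number of components = 1

1


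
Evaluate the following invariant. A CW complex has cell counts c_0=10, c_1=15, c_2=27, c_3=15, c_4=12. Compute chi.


chi = sum_k (-1)^k c_k.
= (-1)^0*10 + (-1)^1*15 + (-1)^2*27 + (-1)^3*15 + (-1)^4*12
= (10) + (-15) + (27) + (-15) + (12)
= 19

19


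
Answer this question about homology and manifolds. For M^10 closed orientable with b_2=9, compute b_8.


Poincare duality for closed orientable n-manifolds: b_k = b_{n-k}.
Here n = 10, so b_8 = b_2 = 9

9


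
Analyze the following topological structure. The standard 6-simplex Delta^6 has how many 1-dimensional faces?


Delta^6 has 6+1 vertices. A 1-face is a choice of 1+1 vertices.
f_1 = C(6+1, 1+1) = C(7,2) = 21

21


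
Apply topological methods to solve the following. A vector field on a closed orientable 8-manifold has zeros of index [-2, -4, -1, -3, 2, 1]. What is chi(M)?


Poincare-Hopf: chi(M) = sum of indices of zeros.
chi = (-2) + (-4) + (-1) + (-3) + (2) + (1) = -7

-7


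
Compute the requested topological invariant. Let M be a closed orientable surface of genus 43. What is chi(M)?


For a closed orientable surface of genus g: chi = 2 - 2g.
Here g = 43.
chi = 2 - 2*43 = 2 - 86 = -84

-84


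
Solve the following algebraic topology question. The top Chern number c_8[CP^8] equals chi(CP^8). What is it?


For any closed oriented manifold, <e(TM),[M]> = chi(M).
chi(CP^8) = 8+1 = 9

9


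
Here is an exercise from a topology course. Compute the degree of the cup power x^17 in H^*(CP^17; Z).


|x| = 2 in H^*(CP^n).
|x^17| = 17 * |x| = 17 * 2 = 34

34


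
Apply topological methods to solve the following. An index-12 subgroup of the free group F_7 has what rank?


Nielsen-Schreier: an index-n subgroup of F_r is free of rank 1 + n(r-1).
Equivalently: chi(cover) = n*chi(base); chi(vee_r S^1) = 1 - 7 = -6.
chi(E) = 12*(-6) = -72; rank = 1 - chi(E) = 1 - (-72) = 73.
rank = 1 + 12*(7-1) = 1 + 72 = 73

73


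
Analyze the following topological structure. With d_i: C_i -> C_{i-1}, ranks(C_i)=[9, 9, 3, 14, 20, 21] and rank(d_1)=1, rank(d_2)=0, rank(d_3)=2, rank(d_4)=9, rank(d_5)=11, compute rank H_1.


rank H_k = rank(ker d_k) - rank(im d_{k+1}).
rank(ker d_1) = rank(C_1) - rank(d_1) = 9 - 1 = 8.
rank(im d_{1+1}) = 0.
rank H_1 = 8 - 0 = 8

8


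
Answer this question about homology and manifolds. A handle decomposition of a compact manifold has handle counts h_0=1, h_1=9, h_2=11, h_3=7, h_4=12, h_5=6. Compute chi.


Handles of index k contribute (-1)^k to chi (same as CW cells).
chi = (1) + (-9) + (11) + (-7) + (12) + (-6) = 2

2


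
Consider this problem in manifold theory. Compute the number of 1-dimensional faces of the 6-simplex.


Delta^6 has 6+1 vertices. A 1-face is a choice of 1+1 vertices.
f_1 = C(6+1, 1+1) = C(7,2) = 21

21


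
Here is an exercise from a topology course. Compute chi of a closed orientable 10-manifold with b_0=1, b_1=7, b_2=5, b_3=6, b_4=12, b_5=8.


By Poincare duality b_k = b_{10-k}, so full Betti numbers: b_0=1, b_1=7, b_2=5, b_3=6, b_4=12, b_5=8, b_6=12, b_7=6, b_8=5, b_9=7, b_10=1.
chi = sum (-1)^k b_k = 2

2


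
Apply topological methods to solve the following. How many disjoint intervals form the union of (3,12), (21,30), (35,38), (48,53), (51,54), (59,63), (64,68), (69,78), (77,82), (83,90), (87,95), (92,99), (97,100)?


Sort and merge overlapping open intervals.
Merged: (3,12), (21,30), (35,38), (48,54), (59,63), (64,68), (69,82), (83,100).
Number of components = 8

8


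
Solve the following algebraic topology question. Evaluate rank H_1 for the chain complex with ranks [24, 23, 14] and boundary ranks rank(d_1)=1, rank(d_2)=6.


rank H_k = rank(ker d_k) - rank(im d_{k+1}).
rank(ker d_1) = rank(C_1) - rank(d_1) = 23 - 1 = 22.
rank(im d_{1+1}) = 6.
rank H_1 = 22 - 6 = 16

16


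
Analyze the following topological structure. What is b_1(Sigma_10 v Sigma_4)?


For a wedge: H_1(A v B) = H_1(A) + H_1(B).
b_1(Sigma_10) = 20, b_1(Sigma_4) = 8.
b_1 = 20 + 8 = 28

28


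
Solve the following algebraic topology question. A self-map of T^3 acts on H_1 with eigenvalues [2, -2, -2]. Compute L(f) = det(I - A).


For a torus self-map: L(f) = det(I - A) where A acts on H_1.
L(f) = (1-2) * (1--2) * (1--2) = -1 * 3 * 3 = -9

-9


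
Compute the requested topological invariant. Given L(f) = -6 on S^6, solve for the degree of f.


L(f) = 1 + (-1)^6 deg(f) on S^6.
-6 = 1 + (-1)^6 * deg(f)
(-1)^6 * deg(f) = -7
deg(f) = -7

-7


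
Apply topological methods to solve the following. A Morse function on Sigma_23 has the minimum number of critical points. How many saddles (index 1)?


A perfect Morse function has m_k = b_k.
For Sigma_23: b_0=1, b_1=2g=46, b_2=1.
Saddles m_1 = 2g = 46

46


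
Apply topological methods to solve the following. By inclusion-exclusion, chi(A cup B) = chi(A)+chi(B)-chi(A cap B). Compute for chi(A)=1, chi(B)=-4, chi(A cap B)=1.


chi(A cup B) = chi(A) + chi(B) - chi(A cap B)
= 1 + (-4) - (1)
= -4

-4


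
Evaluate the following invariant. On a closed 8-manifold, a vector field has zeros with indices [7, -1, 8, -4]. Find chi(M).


Poincare-Hopf: chi(M) = sum of indices of zeros.
chi = (7) + (-1) + (8) + (-4) = 10

10


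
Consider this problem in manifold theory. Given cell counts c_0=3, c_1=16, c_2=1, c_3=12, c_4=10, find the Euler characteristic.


chi = sum_k (-1)^k c_k.
= (-1)^0*3 + (-1)^1*16 + (-1)^2*1 + (-1)^3*12 + (-1)^4*10
= (3) + (-16) + (1) + (-12) + (10)
= -14

-14


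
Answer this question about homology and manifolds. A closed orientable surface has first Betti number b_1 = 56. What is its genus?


For a closed orientable surface: b_1 = 2g.
56 = 2g
g = 56 / 2 = 28

28


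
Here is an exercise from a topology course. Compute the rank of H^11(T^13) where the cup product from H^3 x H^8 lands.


Cup product: H^p x H^q -> H^{p+q}; here p+q = 3+8 = 11.
rank H^k(T^n) = C(n,k).
C(13,11) = 78

78


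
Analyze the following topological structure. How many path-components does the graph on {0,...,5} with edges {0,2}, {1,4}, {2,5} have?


Run DFS/union-find over 6 vertices.
V = 6, E = 3.
Number of components = 3

3


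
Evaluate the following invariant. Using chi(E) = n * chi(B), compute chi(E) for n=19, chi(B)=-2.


For a finite covering: chi(E) = (number of sheets) * chi(B).
chi(E) = 19 * (-2) = -38

-38


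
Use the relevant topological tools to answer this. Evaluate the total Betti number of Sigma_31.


For Sigma_31: b_0 = 1, b_1 = 2g = 62, b_2 = 1.
Total = 1 + 62 + 1 = 64

64


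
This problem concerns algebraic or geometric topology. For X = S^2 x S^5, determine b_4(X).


Each S^d has Poincare polynomial 1 + t^d.
The product S^2 x S^5 has Poincare polynomial prod(1+t^d_i).
Expanding: b_0=1, b_2=1, b_5=1, b_7=1.
b_4 = 0

0


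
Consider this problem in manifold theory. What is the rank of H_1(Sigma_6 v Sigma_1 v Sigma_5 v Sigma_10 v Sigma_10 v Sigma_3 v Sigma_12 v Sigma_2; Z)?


For a wedge X v Y: reduced H_k(X v Y) = H_k(X) + H_k(Y).
Each Sigma_g contributes b_1 = 2g.
b_1 = 12 + 2 + 10 + 20 + 20 + 6 + 24 + 4 = 98

98


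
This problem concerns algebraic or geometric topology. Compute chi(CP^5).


CP^5 has one cell in each even dimension 0, 2, ..., 2*5 (5+1 cells total).
All cells are even-dimensional, so chi = number of cells.
chi = 5 + 1 = 6

6


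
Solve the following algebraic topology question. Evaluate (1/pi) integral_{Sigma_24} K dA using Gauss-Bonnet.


Gauss-Bonnet: integral K dA = 2*pi*chi(M).
chi(Sigma_24) = 2 - 2*24 = -46.
(integral K dA)/pi = 2*chi = 2*(-46) = -92

-92


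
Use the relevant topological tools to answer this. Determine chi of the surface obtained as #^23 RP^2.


For a non-orientable closed surface with k crosscaps: chi = 2 - k.
Here k = 23.
chi = 2 - 23 = -21

-21


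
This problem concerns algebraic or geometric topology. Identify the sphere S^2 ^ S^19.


S^m ^ S^n = S^{m+n}.
k = 2 + 19 = 21

21


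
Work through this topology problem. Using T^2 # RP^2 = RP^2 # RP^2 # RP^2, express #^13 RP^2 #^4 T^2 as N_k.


Since a >= 1, the sum is non-orientable; each T^2 can be replaced by RP^2 # RP^2 (since T^2#RP^2 = 3RP^2).
Total crosscaps k = 13 + 2*4 = 21.
Check via chi: chi = 13*1 + 4*0 - (13+4-1)*2 = -19 = 2 - k = -19. Consistent.

21


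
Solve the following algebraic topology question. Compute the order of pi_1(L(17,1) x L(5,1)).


pi_1(X x Y) = pi_1(X) x pi_1(Y).
pi_1(L(17,1)) = Z/17, pi_1(L(5,1)) = Z/5.
|Z/17 x Z/5| = 17 * 5 = 85

85


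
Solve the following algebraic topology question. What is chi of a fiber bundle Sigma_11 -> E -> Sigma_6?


For a fiber bundle F -> E -> B (with CW structure): chi(E) = chi(B) * chi(F).
chi(Sigma_6) = -10, chi(Sigma_11) = -20.
chi(E) = (-10) * (-20) = 200

200


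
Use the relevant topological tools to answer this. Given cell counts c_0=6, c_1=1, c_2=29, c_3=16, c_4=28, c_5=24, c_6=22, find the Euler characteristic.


chi = sum_k (-1)^k c_k.
= (-1)^0*6 + (-1)^1*1 + (-1)^2*29 + (-1)^3*16 + (-1)^4*28 + (-1)^5*24 + (-1)^6*22
= (6) + (-1) + (29) + (-16) + (28) + (-24) + (22)
= 44

44


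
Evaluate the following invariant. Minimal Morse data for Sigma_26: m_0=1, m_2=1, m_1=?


A perfect Morse function has m_k = b_k.
For Sigma_26: b_0=1, b_1=2g=52, b_2=1.
Saddles m_1 = 2g = 52

52


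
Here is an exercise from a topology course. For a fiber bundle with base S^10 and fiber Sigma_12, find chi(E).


chi(S^10) = 2 (n even), chi(Sigma_12) = 2 - 2*12 = -22.
chi(E) = 2 * (-22) = -44

-44


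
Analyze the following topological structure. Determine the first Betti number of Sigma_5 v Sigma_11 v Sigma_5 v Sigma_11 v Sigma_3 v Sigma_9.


For a wedge X v Y: reduced H_k(X v Y) = H_k(X) + H_k(Y).
Each Sigma_g contributes b_1 = 2g.
b_1 = 10 + 22 + 10 + 22 + 6 + 18 = 88

88


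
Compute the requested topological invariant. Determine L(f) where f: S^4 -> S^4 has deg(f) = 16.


On S^4: L(f) = tr(f_0*) + (-1)^4 tr(f_4*) = 1 + (-1)^4 * deg(f).
L(f) = 1 + (-1)^4 * 16 = 1 + 16 = 17

17


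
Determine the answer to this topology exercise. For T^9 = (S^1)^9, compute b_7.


By the Kunneth formula, b_k(T^n) = C(n,k).
b_7(T^9) = C(9,7).
C(9,7) = 9!/(7!*2!) = 36

36


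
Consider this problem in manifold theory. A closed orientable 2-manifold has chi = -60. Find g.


chi = 2 - 2g for closed orientable surfaces.
-60 = 2 - 2g
2g = 2 - (-60) = 62
g = 31

31


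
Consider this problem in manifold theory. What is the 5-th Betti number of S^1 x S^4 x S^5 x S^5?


Each S^d has Poincare polynomial 1 + t^d.
The product S^1 x S^4 x S^5 x S^5 has Poincare polynomial prod(1+t^d_i).
Expanding: b_0=1, b_1=1, b_4=1, b_5=3, b_6=2, b_9=2, b_10=3, b_11=1, b_14=1, b_15=1.
b_5 = 3

3


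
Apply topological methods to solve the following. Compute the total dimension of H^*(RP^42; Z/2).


H^k(RP^42; Z/2) = Z/2 for each 0 <= k <= 42.
Total dimension = 42 + 1 = 43

43


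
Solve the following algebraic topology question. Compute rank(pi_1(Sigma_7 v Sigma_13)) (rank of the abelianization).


For a wedge: H_1(A v B) = H_1(A) + H_1(B).
b_1(Sigma_7) = 14, b_1(Sigma_13) = 26.
b_1 = 14 + 26 = 40

40


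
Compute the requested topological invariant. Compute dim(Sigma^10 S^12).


Each suspension raises dimension by 1: Sigma S^n = S^{n+1}.
Sigma^10 S^12 = S^{12+10} = S^22

22


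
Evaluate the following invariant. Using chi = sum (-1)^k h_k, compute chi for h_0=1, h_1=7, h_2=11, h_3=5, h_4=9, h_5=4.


Handles of index k contribute (-1)^k to chi (same as CW cells).
chi = (1) + (-7) + (11) + (-5) + (9) + (-4) = 5

5


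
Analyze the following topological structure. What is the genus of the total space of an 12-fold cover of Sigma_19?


For an n-sheeted cover: chi(E) = n * chi(B).
chi(Sigma_19) = 2 - 2*19 = -36.
chi(E) = 12 * (-36) = -432.
genus(E) = (2 - chi(E))/2 = (2 - (-432))/2 = 434/2 = 217

217


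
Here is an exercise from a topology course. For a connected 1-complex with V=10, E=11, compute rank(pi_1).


For a connected graph: rank(pi_1) = b_1 = E - V + 1 = 1 - chi.
chi = V - E = 10 - 11 = -1.
rank = 1 - (-1) = 11 - 10 + 1 = 2

2


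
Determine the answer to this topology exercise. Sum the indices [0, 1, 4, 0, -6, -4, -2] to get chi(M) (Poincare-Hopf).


Poincare-Hopf: chi(M) = sum of indices of zeros.
chi = (0) + (1) + (4) + (0) + (-6) + (-4) + (-2) = -7

-7


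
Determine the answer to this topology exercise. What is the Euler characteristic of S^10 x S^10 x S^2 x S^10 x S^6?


chi is multiplicative: chi(X x Y) = chi(X) chi(Y).
Each even-dim sphere has chi = 2. There are 5 factors.
chi = 2^5 = 32

32


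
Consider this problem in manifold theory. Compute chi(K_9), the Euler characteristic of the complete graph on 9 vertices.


K_9: V = 9, E = C(9,2) = 36.
chi = V - E = 9 - 36 = -27

-27


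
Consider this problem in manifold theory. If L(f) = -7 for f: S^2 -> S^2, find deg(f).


L(f) = 1 + (-1)^2 deg(f) on S^2.
-7 = 1 + (-1)^2 * deg(f)
(-1)^2 * deg(f) = -8
deg(f) = -8

-8


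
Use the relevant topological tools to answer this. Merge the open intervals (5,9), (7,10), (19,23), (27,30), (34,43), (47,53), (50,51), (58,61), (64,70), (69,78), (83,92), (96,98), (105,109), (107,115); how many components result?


Sort and merge overlapping open intervals.
Merged: (5,10), (19,23), (27,30), (34,43), (47,53), (58,61), (64,78), (83,92), (96,98), (105,115).
Number of components = 10

10


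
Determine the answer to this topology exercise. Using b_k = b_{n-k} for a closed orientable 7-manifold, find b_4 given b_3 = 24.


Poincare duality for closed orientable n-manifolds: b_k = b_{n-k}.
Here n = 7, so b_4 = b_3 = 24

24


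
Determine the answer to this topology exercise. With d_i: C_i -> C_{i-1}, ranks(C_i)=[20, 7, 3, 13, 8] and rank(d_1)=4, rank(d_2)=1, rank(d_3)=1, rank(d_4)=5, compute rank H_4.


rank H_k = rank(ker d_k) - rank(im d_{k+1}).
rank(ker d_4) = rank(C_4) - rank(d_4) = 8 - 5 = 3.
rank(im d_{4+1}) = 0.
rank H_4 = 3 - 0 = 3

3


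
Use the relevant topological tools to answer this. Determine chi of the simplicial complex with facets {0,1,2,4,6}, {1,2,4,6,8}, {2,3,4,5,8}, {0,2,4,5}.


Enumerate all faces; f-vector: f_0=8, f_1=22, f_2=27, f_3=15, f_4=3.
chi = sum (-1)^k f_k = 1

1


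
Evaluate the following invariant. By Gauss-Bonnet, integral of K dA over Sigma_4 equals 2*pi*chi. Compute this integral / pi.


Gauss-Bonnet: integral K dA = 2*pi*chi(M).
chi(Sigma_4) = 2 - 2*4 = -6.
(integral K dA)/pi = 2*chi = 2*(-6) = -12

-12


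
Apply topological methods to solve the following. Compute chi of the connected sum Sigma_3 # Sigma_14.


chi(Sigma_3) = 2 - 2*3 = -4
chi(Sigma_14) = 2 - 2*14 = -26
For surfaces: chi(A#B) = chi(A) + chi(B) - 2.
chi = -4 + -26 - 2 = -32

-32


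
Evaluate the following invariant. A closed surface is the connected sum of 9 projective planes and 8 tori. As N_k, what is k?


Since a >= 1, the sum is non-orientable; each T^2 can be replaced by RP^2 # RP^2 (since T^2#RP^2 = 3RP^2).
Total crosscaps k = 9 + 2*8 = 25.
Check via chi: chi = 9*1 + 8*0 - (9+8-1)*2 = -23 = 2 - k = -23. Consistent.

25


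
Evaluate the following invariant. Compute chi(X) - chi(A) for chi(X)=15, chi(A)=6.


Relative Euler characteristic: chi(X, A) = chi(X) - chi(A).
= 15 - (6) = 9

9


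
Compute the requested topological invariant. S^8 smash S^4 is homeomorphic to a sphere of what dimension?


S^m ^ S^n = S^{m+n}.
k = 8 + 4 = 12

12


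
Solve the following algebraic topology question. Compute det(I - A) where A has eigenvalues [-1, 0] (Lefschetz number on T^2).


For a torus self-map: L(f) = det(I - A) where A acts on H_1.
L(f) = (1--1) * (1-0) = 2 * 1 = 2

2


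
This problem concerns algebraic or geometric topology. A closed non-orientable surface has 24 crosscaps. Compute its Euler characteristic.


For a non-orientable closed surface with k crosscaps: chi = 2 - k.
Here k = 24.
chi = 2 - 24 = -22

-22


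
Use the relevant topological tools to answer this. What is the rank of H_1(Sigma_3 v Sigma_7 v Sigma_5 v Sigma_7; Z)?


For a wedge X v Y: reduced H_k(X v Y) = H_k(X) + H_k(Y).
Each Sigma_g contributes b_1 = 2g.
b_1 = 6 + 14 + 10 + 14 = 44

44


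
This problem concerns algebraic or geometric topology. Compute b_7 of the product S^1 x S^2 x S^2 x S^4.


Each S^d has Poincare polynomial 1 + t^d.
The product S^1 x S^2 x S^2 x S^4 has Poincare polynomial prod(1+t^d_i).
Expanding: b_0=1, b_1=1, b_2=2, b_3=2, b_4=2, b_5=2, b_6=2, b_7=2, b_8=1, b_9=1.
b_7 = 2

2


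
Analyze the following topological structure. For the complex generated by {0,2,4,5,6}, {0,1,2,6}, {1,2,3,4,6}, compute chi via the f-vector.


Enumerate all faces; f-vector: f_0=7, f_1=18, f_2=21, f_3=11, f_4=2.
chi = sum (-1)^k f_k = 1

1


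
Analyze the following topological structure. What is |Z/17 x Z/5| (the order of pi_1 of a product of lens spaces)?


pi_1(X x Y) = pi_1(X) x pi_1(Y).
pi_1(L(17,1)) = Z/17, pi_1(L(5,1)) = Z/5.
|Z/17 x Z/5| = 17 * 5 = 85

85


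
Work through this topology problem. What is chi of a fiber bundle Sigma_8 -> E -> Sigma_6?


For a fiber bundle F -> E -> B (with CW structure): chi(E) = chi(B) * chi(F).
chi(Sigma_6) = -10, chi(Sigma_8) = -14.
chi(E) = (-10) * (-14) = 140

140


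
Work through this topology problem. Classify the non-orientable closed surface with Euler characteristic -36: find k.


chi = 2 - k for closed non-orientable surfaces with k crosscaps.
-36 = 2 - k
k = 2 - (-36) = 38

38


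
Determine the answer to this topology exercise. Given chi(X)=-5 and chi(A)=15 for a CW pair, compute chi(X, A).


Relative Euler characteristic: chi(X, A) = chi(X) - chi(A).
= -5 - (15) = -20

-20


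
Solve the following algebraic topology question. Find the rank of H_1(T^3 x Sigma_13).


pi_1(A x B) = pi_1(A) x pi_1(B); rank of abelianization = b_1.
b_1(T^3) = 3, b_1(Sigma_13) = 2*13 = 26.
b_1(product) = 3 + 26 = 29

29


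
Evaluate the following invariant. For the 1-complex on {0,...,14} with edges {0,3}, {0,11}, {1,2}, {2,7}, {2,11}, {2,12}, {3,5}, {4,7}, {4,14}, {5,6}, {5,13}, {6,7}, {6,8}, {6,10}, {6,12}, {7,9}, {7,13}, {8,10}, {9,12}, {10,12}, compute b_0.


Run DFS/union-find over 15 vertices.
V = 15, E = 20.
Number of components = 1

1


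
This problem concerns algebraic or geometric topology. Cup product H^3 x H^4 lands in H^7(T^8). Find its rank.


Cup product: H^p x H^q -> H^{p+q}; here p+q = 3+4 = 7.
rank H^k(T^n) = C(n,k).
C(8,7) = 8

8


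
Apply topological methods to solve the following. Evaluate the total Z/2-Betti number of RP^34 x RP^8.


dim H^*(RP^n; Z/2) = n+1 (one Z/2 in each degree 0..n).
Total Betti number is multiplicative.
Total = (34+1) * (8+1) = 35 * 9 = 315

315


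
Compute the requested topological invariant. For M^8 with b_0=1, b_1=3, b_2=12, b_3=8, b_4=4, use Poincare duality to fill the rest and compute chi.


By Poincare duality b_k = b_{8-k}, so full Betti numbers: b_0=1, b_1=3, b_2=12, b_3=8, b_4=4, b_5=8, b_6=12, b_7=3, b_8=1.
chi = sum (-1)^k b_k = 8

8


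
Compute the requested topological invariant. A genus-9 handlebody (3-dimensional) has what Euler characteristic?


A genus-g handlebody deformation retracts to a wedge of g circles.
chi(vee_g S^1) = 1 - g.
chi(H_9) = 1 - 9 = -8

-8


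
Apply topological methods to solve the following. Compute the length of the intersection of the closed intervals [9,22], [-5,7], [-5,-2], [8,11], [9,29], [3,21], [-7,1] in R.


Intersection = [max(a_i), min(b_i)] = [9, -2].
Since 9 > -2, the intersection is empty.
Length = 0

0


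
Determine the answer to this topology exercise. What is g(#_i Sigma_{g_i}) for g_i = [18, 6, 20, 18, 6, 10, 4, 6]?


Genus is additive under connected sum of orientable surfaces.
g = 18 + 6 + 20 + 18 + 6 + 10 + 4 + 6 = 88

88


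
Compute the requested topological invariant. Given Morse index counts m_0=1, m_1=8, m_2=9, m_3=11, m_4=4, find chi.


Morse theory: chi(M) = sum_k (-1)^k m_k where m_k = #(index-k critical points).
= (1) + (-8) + (9) + (-11) + (4) = -5

-5


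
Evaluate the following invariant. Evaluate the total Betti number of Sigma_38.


For Sigma_38: b_0 = 1, b_1 = 2g = 76, b_2 = 1.
Total = 1 + 76 + 1 = 78

78


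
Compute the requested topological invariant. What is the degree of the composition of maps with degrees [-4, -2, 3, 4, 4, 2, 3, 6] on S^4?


Degree is multiplicative: deg(composition) = product of degrees.
= (-4) * (-2) * (3) * (4) * (4) * (2) * (3) * (6) = 13824

13824


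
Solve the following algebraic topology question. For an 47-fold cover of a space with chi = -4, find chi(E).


For a finite covering: chi(E) = (number of sheets) * chi(B).
chi(E) = 47 * (-4) = -188

-188


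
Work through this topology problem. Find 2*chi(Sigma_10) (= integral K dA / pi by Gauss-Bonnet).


Gauss-Bonnet: integral K dA = 2*pi*chi(M).
chi(Sigma_10) = 2 - 2*10 = -18.
(integral K dA)/pi = 2*chi = 2*(-18) = -36

-36


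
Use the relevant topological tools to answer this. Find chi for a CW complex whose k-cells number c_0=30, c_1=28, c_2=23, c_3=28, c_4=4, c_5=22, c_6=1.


chi = sum_k (-1)^k c_k.
= (-1)^0*30 + (-1)^1*28 + (-1)^2*23 + (-1)^3*28 + (-1)^4*4 + (-1)^5*22 + (-1)^6*1
= (30) + (-28) + (23) + (-28) + (4) + (-22) + (1)
= -20

-20


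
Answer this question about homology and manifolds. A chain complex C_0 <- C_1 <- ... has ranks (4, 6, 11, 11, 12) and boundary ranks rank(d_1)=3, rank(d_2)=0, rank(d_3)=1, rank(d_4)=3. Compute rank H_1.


rank H_k = rank(ker d_k) - rank(im d_{k+1}).
rank(ker d_1) = rank(C_1) - rank(d_1) = 6 - 3 = 3.
rank(im d_{1+1}) = 0.
rank H_1 = 3 - 0 = 3

3


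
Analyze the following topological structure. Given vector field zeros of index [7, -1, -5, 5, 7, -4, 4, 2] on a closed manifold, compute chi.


Poincare-Hopf: chi(M) = sum of indices of zeros.
chi = (7) + (-1) + (-5) + (5) + (7) + (-4) + (4) + (2) = 15

15


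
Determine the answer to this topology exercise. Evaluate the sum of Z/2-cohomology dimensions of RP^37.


H^k(RP^37; Z/2) = Z/2 for each 0 <= k <= 37.
Total dimension = 37 + 1 = 38

38


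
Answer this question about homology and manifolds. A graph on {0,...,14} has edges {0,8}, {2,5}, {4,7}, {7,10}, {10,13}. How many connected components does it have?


Run DFS/union-find over 15 vertices.
V = 15, E = 5.
Number of components = 10

10


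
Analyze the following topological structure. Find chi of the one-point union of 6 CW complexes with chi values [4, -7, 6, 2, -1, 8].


chi(A v B) = chi(A) + chi(B) - 1 (one point identified).
For 6 spaces: chi = (sum chi_i) - (6 - 1).
sum = 12; chi = 12 - 5 = 7

7


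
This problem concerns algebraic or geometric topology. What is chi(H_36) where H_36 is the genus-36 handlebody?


A genus-g handlebody deformation retracts to a wedge of g circles.
chi(vee_g S^1) = 1 - g.
chi(H_36) = 1 - 36 = -35

-35


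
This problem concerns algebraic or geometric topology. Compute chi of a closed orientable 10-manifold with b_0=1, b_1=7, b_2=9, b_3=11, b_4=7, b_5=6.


By Poincare duality b_k = b_{10-k}, so full Betti numbers: b_0=1, b_1=7, b_2=9, b_3=11, b_4=7, b_5=6, b_6=7, b_7=11, b_8=9, b_9=7, b_10=1.
chi = sum (-1)^k b_k = -8

-8


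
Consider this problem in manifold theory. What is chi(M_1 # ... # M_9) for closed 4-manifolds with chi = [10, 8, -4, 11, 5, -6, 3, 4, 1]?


For n-manifolds: chi(A#B) = chi(A) + chi(B) - chi(S^4).
chi(S^4) = 1 + (-1)^4 = 2.
chi(#) = (sum chi_i) - (9-1)*chi(S^4) = 32 - 8*2 = 16

16


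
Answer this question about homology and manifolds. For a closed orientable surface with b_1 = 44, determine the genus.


For a closed orientable surface: b_1 = 2g.
44 = 2g
g = 44 / 2 = 22

22


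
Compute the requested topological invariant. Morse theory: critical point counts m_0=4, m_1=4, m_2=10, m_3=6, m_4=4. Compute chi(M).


Morse theory: chi(M) = sum_k (-1)^k m_k where m_k = #(index-k critical points).
= (4) + (-4) + (10) + (-6) + (4) = 8

8


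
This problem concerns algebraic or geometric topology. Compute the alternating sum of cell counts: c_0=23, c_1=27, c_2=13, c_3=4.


chi = sum_k (-1)^k c_k.
= (-1)^0*23 + (-1)^1*27 + (-1)^2*13 + (-1)^3*4
= (23) + (-27) + (13) + (-4)
= 5

5


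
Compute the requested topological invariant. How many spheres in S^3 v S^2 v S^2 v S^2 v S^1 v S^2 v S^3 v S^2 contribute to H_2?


For a wedge of spheres, H_k (k>0) is free on one generator per sphere of dimension k.
Spheres of dimension 2: count = 5.
b_2 = 5

5


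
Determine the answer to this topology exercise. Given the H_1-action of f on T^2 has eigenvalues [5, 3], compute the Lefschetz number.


For a torus self-map: L(f) = det(I - A) where A acts on H_1.
L(f) = (1-5) * (1-3) = -4 * -2 = 8

8


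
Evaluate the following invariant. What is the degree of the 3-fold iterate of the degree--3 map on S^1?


deg(f) = -3. Degree is multiplicative: deg(f^3) = (deg f)^3.
deg(f^3) = (-3)^3 = -27

-27


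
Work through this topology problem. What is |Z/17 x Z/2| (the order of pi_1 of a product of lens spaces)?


pi_1(X x Y) = pi_1(X) x pi_1(Y).
pi_1(L(17,1)) = Z/17, pi_1(L(2,1)) = Z/2.
|Z/17 x Z/2| = 17 * 2 = 34

34


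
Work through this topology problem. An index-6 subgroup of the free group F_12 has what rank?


Nielsen-Schreier: an index-n subgroup of F_r is free of rank 1 + n(r-1).
Equivalently: chi(cover) = n*chi(base); chi(vee_r S^1) = 1 - 12 = -11.
chi(E) = 6*(-11) = -66; rank = 1 - chi(E) = 1 - (-66) = 67.
rank = 1 + 6*(12-1) = 1 + 66 = 67

67


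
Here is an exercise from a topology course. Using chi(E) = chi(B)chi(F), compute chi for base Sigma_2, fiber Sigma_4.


For a fiber bundle F -> E -> B (with CW structure): chi(E) = chi(B) * chi(F).
chi(Sigma_2) = -2, chi(Sigma_4) = -6.
chi(E) = (-2) * (-6) = 12

12


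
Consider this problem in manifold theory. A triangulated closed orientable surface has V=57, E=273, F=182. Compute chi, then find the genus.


chi = V - E + F = 57 - 273 + 182 = -34
For orientable closed surface: chi = 2 - 2g, so g = (2 - chi)/2.
g = (2 - (-34)) / 2 = 36 / 2 = 18

18


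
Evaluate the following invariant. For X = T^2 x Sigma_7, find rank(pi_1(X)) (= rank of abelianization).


pi_1(A x B) = pi_1(A) x pi_1(B); rank of abelianization = b_1.
b_1(T^2) = 2, b_1(Sigma_7) = 2*7 = 14.
b_1(product) = 2 + 14 = 16

16


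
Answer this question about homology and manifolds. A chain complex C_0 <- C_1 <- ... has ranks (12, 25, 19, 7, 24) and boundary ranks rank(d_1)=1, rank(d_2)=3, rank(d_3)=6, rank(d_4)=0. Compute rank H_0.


rank H_k = rank(ker d_k) - rank(im d_{k+1}).
rank(ker d_0) = rank(C_0) - rank(d_0) = 12 - 0 = 12.
rank(im d_{0+1}) = 1.
rank H_0 = 12 - 1 = 11

11


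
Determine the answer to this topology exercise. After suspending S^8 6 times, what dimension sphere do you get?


Each suspension raises dimension by 1: Sigma S^n = S^{n+1}.
Sigma^6 S^8 = S^{8+6} = S^14

14


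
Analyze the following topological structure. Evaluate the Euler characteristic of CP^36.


CP^36 has one cell in each even dimension 0, 2, ..., 2*36 (36+1 cells total).
All cells are even-dimensional, so chi = number of cells.
chi = 36 + 1 = 37

37


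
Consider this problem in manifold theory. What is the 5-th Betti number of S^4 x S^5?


Each S^d has Poincare polynomial 1 + t^d.
The product S^4 x S^5 has Poincare polynomial prod(1+t^d_i).
Expanding: b_0=1, b_4=1, b_5=1, b_9=1.
b_5 = 1

1


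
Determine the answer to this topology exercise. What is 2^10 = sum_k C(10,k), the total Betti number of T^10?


b_k(T^10) = C(10,k), so the sum over k is sum_k C(10,k) = 2^10.
Total = 2^10 = 1024

1024


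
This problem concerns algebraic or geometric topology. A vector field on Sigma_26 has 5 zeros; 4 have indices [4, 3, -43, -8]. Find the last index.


Poincare-Hopf: sum of indices = chi(M).
chi(Sigma_26) = 2 - 2*26 = -50.
Sum of known indices = -44.
x = chi - (sum known) = -50 - (-44) = -6

-6


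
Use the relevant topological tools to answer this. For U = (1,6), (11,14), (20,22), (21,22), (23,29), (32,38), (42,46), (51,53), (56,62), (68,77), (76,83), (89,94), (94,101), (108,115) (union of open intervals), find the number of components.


Sort and merge overlapping open intervals.
Merged: (1,6), (11,14), (20,22), (23,29), (32,38), (42,46), (51,53), (56,62), (68,83), (89,94), (94,101), (108,115).
Number of components = 12

12


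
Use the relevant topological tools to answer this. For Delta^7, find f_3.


Delta^7 has 7+1 vertices. A 3-face is a choice of 3+1 vertices.
f_3 = C(7+1, 3+1) = C(8,4) = 70

70


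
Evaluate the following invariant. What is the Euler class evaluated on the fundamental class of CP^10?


For any closed oriented manifold, <e(TM),[M]> = chi(M).
chi(CP^10) = 10+1 = 11

11


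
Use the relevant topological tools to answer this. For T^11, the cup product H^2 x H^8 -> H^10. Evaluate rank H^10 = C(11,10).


Cup product: H^p x H^q -> H^{p+q}; here p+q = 2+8 = 10.
rank H^k(T^n) = C(n,k).
C(11,10) = 11

11


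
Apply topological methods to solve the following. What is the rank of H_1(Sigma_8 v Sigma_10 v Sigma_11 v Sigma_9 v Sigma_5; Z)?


For a wedge X v Y: reduced H_k(X v Y) = H_k(X) + H_k(Y).
Each Sigma_g contributes b_1 = 2g.
b_1 = 16 + 20 + 22 + 18 + 10 = 86

86


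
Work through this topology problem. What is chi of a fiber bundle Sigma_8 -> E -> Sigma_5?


For a fiber bundle F -> E -> B (with CW structure): chi(E) = chi(B) * chi(F).
chi(Sigma_5) = -8, chi(Sigma_8) = -14.
chi(E) = (-8) * (-14) = 112

112


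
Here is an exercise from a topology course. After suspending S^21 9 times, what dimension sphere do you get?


Each suspension raises dimension by 1: Sigma S^n = S^{n+1}.
Sigma^9 S^21 = S^{21+9} = S^30

30


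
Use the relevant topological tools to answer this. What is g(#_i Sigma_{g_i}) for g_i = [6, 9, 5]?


Genus is additive under connected sum of orientable surfaces.
g = 6 + 9 + 5 = 20

20


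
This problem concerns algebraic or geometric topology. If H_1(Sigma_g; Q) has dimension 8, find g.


For a closed orientable surface: b_1 = 2g.
8 = 2g
g = 8 / 2 = 4

4


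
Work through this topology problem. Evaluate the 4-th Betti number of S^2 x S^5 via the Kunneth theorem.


Each S^d has Poincare polynomial 1 + t^d.
The product S^2 x S^5 has Poincare polynomial prod(1+t^d_i).
Expanding: b_0=1, b_2=1, b_5=1, b_7=1.
b_4 = 0

0


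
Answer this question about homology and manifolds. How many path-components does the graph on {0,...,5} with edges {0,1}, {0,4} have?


Run DFS/union-find over 6 vertices.
V = 6, E = 2.
Number of components = 4

4


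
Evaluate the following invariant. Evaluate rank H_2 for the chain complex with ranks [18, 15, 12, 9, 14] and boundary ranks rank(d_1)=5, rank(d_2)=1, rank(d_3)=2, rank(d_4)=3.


rank H_k = rank(ker d_k) - rank(im d_{k+1}).
rank(ker d_2) = rank(C_2) - rank(d_2) = 12 - 1 = 11.
rank(im d_{2+1}) = 2.
rank H_2 = 11 - 2 = 9

9


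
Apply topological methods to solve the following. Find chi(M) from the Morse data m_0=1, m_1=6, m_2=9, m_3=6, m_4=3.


Morse theory: chi(M) = sum_k (-1)^k m_k where m_k = #(index-k critical points).
= (1) + (-6) + (9) + (-6) + (3) = 1

1


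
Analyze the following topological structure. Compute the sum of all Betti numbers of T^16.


b_k(T^16) = C(16,k), so the sum over k is sum_k C(16,k) = 2^16.
Total = 2^16 = 65536

65536


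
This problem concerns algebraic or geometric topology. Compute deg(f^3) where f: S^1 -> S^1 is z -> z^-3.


deg(f) = -3. Degree is multiplicative: deg(f^3) = (deg f)^3.
deg(f^3) = (-3)^3 = -27

-27


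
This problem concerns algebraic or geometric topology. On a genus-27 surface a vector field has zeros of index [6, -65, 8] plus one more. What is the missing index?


Poincare-Hopf: sum of indices = chi(M).
chi(Sigma_27) = 2 - 2*27 = -52.
Sum of known indices = -51.
x = chi - (sum known) = -52 - (-51) = -1

-1


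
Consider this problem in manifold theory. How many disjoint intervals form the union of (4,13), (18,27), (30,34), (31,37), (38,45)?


Sort and merge overlapping open intervals.
Merged: (4,13), (18,27), (30,37), (38,45).
Number of components = 4

4


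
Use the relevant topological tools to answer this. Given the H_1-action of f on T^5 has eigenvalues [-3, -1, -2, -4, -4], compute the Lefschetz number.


For a torus self-map: L(f) = det(I - A) where A acts on H_1.
L(f) = (1--3) * (1--1) * (1--2) * (1--4) * (1--4) = 4 * 2 * 3 * 5 * 5 = 600

600


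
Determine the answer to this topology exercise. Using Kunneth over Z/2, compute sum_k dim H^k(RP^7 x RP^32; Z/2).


dim H^*(RP^n; Z/2) = n+1 (one Z/2 in each degree 0..n).
Total Betti number is multiplicative.
Total = (7+1) * (32+1) = 8 * 33 = 264

264


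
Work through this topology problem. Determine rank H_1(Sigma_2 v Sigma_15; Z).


For a wedge: H_1(A v B) = H_1(A) + H_1(B).
b_1(Sigma_2) = 4, b_1(Sigma_15) = 30.
b_1 = 4 + 30 = 34

34


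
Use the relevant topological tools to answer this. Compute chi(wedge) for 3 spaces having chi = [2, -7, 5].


chi(A v B) = chi(A) + chi(B) - 1 (one point identified).
For 3 spaces: chi = (sum chi_i) - (3 - 1).
sum = 0; chi = 0 - 2 = -2

-2


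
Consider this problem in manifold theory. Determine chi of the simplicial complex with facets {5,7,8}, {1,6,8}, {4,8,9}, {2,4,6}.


Enumerate all faces; f-vector: f_0=8, f_1=12, f_2=4.
chi = sum (-1)^k f_k = 0

0


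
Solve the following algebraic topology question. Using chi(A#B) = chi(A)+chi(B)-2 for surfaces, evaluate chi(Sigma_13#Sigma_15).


chi(Sigma_13) = 2 - 2*13 = -24
chi(Sigma_15) = 2 - 2*15 = -28
For surfaces: chi(A#B) = chi(A) + chi(B) - 2.
chi = -24 + -28 - 2 = -54

-54


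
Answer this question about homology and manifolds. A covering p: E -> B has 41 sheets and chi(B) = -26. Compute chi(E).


For a finite covering: chi(E) = (number of sheets) * chi(B).
chi(E) = 41 * (-26) = -1066

-1066


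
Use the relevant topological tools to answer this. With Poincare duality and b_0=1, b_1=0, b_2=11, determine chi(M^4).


By Poincare duality b_k = b_{4-k}, so full Betti numbers: b_0=1, b_1=0, b_2=11, b_3=0, b_4=1.
chi = sum (-1)^k b_k = 13

13


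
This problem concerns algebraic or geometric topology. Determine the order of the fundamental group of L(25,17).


pi_1(L(p,q)) = Z/pZ for any q coprime to p.
|pi_1(L(25,17))| = 25

25
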